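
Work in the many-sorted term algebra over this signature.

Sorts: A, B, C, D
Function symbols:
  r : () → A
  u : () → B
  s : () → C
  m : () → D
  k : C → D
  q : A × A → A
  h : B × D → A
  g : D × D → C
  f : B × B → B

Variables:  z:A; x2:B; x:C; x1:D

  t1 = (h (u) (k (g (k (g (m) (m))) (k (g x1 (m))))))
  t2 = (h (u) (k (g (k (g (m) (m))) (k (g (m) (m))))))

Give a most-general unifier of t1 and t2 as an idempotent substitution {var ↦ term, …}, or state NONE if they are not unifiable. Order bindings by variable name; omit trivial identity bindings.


{x1 ↦ (m)}


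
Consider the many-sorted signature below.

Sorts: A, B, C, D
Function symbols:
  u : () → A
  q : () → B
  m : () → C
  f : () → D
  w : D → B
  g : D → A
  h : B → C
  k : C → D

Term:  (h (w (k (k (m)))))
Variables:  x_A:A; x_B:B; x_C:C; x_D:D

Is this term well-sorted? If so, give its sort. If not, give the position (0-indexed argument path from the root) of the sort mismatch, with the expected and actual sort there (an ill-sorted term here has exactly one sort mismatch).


        (m) : C
      (k (m)) : D
    (k (k (m))) : ✗ arg 0 at [0, 0, 0] has sort D, expected C

ill-sorted at position [0, 0, 0]: expected C, got D


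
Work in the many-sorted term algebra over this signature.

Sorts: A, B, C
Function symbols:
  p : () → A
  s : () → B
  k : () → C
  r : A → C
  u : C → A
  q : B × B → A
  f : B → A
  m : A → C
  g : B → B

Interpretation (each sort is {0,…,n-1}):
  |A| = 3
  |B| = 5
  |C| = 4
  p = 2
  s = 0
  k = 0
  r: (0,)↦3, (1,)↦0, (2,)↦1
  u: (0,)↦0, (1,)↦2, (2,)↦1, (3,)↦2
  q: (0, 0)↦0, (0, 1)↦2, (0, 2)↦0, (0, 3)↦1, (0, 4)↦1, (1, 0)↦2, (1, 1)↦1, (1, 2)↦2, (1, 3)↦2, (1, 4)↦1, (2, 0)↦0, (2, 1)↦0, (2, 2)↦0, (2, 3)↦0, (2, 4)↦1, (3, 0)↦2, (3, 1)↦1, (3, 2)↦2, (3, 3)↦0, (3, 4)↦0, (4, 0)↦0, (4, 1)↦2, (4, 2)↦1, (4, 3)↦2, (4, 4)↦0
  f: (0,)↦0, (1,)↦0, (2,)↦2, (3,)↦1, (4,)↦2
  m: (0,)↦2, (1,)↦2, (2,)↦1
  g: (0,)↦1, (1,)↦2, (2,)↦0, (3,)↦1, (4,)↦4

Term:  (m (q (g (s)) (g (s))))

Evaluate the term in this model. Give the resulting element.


value = 2

  s = 0
  (g (s)) = g(0,) = 1
  s = 0
  (g (s)) = g(0,) = 1
  (q (g (s)) (g (s))) = q(1, 1) = 1
  (m (q (g (s)) (g (s)))) = m(1,) = 2


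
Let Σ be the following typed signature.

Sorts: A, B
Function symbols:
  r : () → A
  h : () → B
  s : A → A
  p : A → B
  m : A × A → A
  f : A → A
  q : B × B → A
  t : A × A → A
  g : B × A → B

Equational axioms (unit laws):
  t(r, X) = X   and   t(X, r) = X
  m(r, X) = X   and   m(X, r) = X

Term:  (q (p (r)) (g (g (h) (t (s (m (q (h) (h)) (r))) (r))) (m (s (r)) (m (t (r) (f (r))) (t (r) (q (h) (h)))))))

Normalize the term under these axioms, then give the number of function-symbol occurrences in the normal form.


1. (q (p (r)) (g (g (h) (t (s (m (q (h) (h)) (r))) (r))) (m (s (r)) (m (t (r) (f (r))) (t (r) (q (h) (h)))))))  →  (q (p (r)) (g (g (h) (s (m (q (h) (h)) (r)))) (m (s (r)) (m (t (r) (f (r))) (t (r) (q (h) (h)))))))
2. (q (p (r)) (g (g (h) (s (m (q (h) (h)) (r)))) (m (s (r)) (m (t (r) (f (r))) (t (r) (q (h) (h)))))))  →  (q (p (r)) (g (g (h) (s (q (h) (h)))) (m (s (r)) (m (t (r) (f (r))) (t (r) (q (h) (h)))))))
3. (q (p (r)) (g (g (h) (s (q (h) (h)))) (m (s (r)) (m (t (r) (f (r))) (t (r) (q (h) (h)))))))  →  (q (p (r)) (g (g (h) (s (q (h) (h)))) (m (s (r)) (m (f (r)) (t (r) (q (h) (h)))))))
4. (q (p (r)) (g (g (h) (s (q (h) (h)))) (m (s (r)) (m (f (r)) (t (r) (q (h) (h)))))))  →  (q (p (r)) (g (g (h) (s (q (h) (h)))) (m (s (r)) (m (f (r)) (q (h) (h))))))
normal form: (q (p (r)) (g (g (h) (s (q (h) (h)))) (m (s (r)) (m (f (r)) (q (h) (h))))))

size = 19


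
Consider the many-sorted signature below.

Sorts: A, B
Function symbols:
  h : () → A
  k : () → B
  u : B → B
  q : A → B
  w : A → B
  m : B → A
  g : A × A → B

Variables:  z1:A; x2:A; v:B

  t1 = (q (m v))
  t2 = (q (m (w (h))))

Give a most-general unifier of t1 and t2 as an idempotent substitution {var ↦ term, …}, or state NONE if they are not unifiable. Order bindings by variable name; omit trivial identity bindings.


{v ↦ (w (h))}


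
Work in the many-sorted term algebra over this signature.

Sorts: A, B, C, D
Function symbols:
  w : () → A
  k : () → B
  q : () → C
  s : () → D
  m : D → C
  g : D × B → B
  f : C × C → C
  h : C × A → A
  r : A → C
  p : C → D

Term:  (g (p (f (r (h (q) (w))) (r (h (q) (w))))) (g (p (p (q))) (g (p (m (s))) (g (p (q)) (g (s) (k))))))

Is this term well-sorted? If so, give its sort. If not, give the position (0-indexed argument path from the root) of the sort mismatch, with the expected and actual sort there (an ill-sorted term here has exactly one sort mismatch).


          (q) : C
          (w) : A
        (h (q) (w)) : A
      (r (h (q) (w))) : C
          (q) : C
          (w) : A
        (h (q) (w)) : A
      (r (h (q) (w))) : C
    (f (r (h (q) (w))) (r (h (q) (w)))) : C
  (p (f (r (h (q) (w))) (r (h (q) (w))))) : D
        (q) : C
      (p (q)) : D
    (p (p (q))) : ✗ arg 0 at [1, 0, 0] has sort D, expected C
          (s) : D
        (m (s)) : C
      (p (m (s))) : D
          (q) : C
        (p (q)) : D
          (s) : D
          (k) : B
        (g (s) (k)) : B
      (g (p (q)) (g (s) (k))) : B
    (g (p (m (s))) (g (p (q)) (g (s) (k)))) : B

ill-sorted at position [1, 0, 0]: expected C, got D


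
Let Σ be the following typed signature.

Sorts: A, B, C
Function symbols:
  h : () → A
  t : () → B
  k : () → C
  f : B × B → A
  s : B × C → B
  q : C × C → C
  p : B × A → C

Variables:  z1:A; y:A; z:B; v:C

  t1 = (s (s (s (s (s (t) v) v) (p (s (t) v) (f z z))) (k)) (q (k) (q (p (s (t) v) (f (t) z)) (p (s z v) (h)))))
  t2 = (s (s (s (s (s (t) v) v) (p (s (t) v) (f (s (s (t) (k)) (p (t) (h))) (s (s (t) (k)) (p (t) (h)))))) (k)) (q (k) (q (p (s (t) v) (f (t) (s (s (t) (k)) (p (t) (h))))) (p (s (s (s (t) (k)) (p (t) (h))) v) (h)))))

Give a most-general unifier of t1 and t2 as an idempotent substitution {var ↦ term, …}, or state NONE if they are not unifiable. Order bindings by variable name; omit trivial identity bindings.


{z ↦ (s (s (t) (k)) (p (t) (h)))}


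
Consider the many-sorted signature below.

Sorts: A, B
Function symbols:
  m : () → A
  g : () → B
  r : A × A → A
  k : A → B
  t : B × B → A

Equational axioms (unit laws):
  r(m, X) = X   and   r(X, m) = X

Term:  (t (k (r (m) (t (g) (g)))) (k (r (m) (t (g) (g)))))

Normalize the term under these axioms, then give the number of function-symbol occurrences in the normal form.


1. (t (k (r (m) (t (g) (g)))) (k (r (m) (t (g) (g)))))  →  (t (k (t (g) (g))) (k (r (m) (t (g) (g)))))
2. (t (k (t (g) (g))) (k (r (m) (t (g) (g)))))  →  (t (k (t (g) (g))) (k (t (g) (g))))
normal form: (t (k (t (g) (g))) (k (t (g) (g))))

size = 9


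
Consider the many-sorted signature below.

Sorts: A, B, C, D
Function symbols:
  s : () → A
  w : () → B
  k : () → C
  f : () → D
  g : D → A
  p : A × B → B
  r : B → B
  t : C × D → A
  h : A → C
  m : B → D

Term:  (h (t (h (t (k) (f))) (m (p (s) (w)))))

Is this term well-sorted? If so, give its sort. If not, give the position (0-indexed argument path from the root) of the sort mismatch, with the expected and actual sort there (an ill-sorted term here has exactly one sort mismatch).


well-sorted; sort = C

        (k) : C
        (f) : D
      (t (k) (f)) : A
    (h (t (k) (f))) : C
        (s) : A
        (w) : B
      (p (s) (w)) : B
    (m (p (s) (w))) : D
  (t (h (t (k) (f))) (m (p (s) (w)))) : A
(h (t (h (t (k) (f))) (m (p (s) (w))))) : C


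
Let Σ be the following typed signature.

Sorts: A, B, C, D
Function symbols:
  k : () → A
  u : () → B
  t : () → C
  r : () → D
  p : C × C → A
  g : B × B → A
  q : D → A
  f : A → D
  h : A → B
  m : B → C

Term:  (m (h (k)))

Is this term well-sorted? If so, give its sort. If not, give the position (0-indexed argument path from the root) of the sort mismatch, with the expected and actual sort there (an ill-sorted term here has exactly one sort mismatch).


    (k) : A
  (h (k)) : B
(m (h (k))) : C

well-sorted; sort = C


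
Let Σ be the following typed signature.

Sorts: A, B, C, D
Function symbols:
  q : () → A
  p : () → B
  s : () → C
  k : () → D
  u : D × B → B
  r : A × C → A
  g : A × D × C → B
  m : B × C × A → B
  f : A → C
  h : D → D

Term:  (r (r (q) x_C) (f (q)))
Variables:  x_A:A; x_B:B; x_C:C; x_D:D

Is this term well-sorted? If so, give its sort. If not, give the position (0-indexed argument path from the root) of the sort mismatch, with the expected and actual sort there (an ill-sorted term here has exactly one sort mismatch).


well-sorted; sort = A

    (q) : A
    x_C : C
  (r (q) x_C) : A
    (q) : A
  (f (q)) : C
(r (r (q) x_C) (f (q))) : A


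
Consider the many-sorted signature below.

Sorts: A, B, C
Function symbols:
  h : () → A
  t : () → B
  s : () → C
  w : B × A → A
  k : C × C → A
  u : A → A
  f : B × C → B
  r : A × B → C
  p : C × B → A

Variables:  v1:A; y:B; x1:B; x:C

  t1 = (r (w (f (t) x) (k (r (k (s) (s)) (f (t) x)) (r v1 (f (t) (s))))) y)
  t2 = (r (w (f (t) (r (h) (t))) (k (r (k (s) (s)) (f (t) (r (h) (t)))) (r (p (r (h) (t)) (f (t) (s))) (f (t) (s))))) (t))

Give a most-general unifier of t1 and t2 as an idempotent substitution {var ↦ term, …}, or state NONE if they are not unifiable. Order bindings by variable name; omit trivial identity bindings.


{v1 ↦ (p (r (h) (t)) (f (t) (s))), x ↦ (r (h) (t)), y ↦ (t)}


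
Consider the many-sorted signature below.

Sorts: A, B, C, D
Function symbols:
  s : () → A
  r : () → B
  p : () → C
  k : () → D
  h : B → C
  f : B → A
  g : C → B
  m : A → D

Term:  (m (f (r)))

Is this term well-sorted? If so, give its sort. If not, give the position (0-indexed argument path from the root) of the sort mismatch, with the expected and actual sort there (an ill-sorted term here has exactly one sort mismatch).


well-sorted; sort = D

    (r) : B
  (f (r)) : A
(m (f (r))) : D


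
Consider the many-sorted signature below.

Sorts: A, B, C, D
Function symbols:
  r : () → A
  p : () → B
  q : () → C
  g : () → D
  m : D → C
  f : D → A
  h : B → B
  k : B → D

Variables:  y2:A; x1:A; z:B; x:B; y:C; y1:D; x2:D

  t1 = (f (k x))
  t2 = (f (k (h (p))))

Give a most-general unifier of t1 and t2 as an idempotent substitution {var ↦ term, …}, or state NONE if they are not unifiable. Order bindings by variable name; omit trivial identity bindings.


{x ↦ (h (p))}


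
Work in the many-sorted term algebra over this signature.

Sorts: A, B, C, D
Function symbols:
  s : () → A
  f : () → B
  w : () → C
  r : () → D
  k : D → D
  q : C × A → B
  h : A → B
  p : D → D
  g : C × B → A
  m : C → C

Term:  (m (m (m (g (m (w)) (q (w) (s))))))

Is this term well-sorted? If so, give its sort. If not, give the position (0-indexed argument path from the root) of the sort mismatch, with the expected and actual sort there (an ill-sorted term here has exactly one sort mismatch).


ill-sorted at position [0, 0, 0]: expected C, got A

          (w) : C
        (m (w)) : C
          (w) : C
          (s) : A
        (q (w) (s)) : B
      (g (m (w)) (q (w) (s))) : A
    (m (g (m (w)) (q (w) (s)))) : ✗ arg 0 at [0, 0, 0] has sort A, expected C


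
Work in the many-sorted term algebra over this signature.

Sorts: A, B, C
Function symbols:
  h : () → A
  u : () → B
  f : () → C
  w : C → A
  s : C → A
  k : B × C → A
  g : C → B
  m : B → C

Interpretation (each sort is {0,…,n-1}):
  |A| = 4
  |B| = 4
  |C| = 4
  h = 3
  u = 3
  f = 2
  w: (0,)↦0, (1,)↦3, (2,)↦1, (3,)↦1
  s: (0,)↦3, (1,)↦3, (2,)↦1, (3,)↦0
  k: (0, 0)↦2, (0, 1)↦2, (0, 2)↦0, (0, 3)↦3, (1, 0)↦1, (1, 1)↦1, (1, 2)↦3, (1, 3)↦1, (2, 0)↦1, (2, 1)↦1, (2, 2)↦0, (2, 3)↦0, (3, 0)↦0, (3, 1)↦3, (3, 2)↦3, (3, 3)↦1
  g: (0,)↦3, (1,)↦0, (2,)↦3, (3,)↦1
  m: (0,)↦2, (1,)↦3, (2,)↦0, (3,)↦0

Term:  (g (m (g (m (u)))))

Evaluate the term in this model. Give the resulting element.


  u = 3
  (m (u)) = m(3,) = 0
  (g (m (u))) = g(0,) = 3
  (m (g (m (u)))) = m(3,) = 0
  (g (m (g (m (u))))) = g(0,) = 3

value = 3


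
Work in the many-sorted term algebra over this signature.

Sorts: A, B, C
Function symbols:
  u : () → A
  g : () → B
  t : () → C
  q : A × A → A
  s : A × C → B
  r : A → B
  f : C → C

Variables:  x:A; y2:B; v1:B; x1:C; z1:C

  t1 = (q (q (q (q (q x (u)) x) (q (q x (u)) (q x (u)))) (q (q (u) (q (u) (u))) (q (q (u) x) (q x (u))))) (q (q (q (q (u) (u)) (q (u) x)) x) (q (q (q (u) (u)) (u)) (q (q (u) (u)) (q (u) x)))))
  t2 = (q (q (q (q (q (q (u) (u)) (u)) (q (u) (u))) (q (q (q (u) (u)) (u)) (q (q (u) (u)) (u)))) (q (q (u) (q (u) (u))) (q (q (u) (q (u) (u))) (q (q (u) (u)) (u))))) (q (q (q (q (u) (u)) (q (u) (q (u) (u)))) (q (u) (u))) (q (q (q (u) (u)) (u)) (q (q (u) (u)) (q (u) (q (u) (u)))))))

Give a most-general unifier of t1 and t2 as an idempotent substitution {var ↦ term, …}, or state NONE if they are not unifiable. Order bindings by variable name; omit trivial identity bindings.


{x ↦ (q (u) (u))}


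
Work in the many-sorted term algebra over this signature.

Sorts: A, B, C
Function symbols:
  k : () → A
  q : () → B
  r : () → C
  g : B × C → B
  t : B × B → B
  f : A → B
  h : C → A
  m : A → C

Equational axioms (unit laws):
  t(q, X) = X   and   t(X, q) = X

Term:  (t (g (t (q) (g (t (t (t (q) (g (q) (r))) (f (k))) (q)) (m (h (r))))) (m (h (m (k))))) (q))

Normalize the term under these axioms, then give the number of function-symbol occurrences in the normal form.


size = 15

1. (t (g (t (q) (g (t (t (t (q) (g (q) (r))) (f (k))) (q)) (m (h (r))))) (m (h (m (k))))) (q))  →  (g (t (q) (g (t (t (t (q) (g (q) (r))) (f (k))) (q)) (m (h (r))))) (m (h (m (k)))))
2. (g (t (q) (g (t (t (t (q) (g (q) (r))) (f (k))) (q)) (m (h (r))))) (m (h (m (k)))))  →  (g (g (t (t (t (q) (g (q) (r))) (f (k))) (q)) (m (h (r)))) (m (h (m (k)))))
3. (g (g (t (t (t (q) (g (q) (r))) (f (k))) (q)) (m (h (r)))) (m (h (m (k)))))  →  (g (g (t (t (q) (g (q) (r))) (f (k))) (m (h (r)))) (m (h (m (k)))))
4. (g (g (t (t (q) (g (q) (r))) (f (k))) (m (h (r)))) (m (h (m (k)))))  →  (g (g (t (g (q) (r)) (f (k))) (m (h (r)))) (m (h (m (k)))))
normal form: (g (g (t (g (q) (r)) (f (k))) (m (h (r)))) (m (h (m (k)))))


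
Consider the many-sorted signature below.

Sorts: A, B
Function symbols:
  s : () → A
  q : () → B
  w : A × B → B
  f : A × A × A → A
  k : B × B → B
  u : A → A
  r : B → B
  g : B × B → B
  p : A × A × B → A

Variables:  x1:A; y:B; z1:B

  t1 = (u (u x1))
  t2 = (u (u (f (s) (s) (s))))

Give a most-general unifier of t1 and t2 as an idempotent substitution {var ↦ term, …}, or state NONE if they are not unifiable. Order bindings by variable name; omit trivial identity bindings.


{x1 ↦ (f (s) (s) (s))}


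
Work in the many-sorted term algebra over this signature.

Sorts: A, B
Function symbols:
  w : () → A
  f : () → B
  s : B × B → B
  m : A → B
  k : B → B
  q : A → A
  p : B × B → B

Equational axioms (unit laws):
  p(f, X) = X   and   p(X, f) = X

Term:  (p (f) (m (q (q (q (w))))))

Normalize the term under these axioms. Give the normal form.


normal form = (m (q (q (q (w)))))

1. (p (f) (m (q (q (q (w))))))  →  (m (q (q (q (w)))))


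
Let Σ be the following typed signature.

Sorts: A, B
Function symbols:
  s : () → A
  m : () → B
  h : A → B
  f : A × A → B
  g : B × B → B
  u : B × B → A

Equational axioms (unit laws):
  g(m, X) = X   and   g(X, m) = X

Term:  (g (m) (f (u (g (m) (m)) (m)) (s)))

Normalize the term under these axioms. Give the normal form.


normal form = (f (u (m) (m)) (s))

1. (g (m) (f (u (g (m) (m)) (m)) (s)))  →  (f (u (g (m) (m)) (m)) (s))
2. (f (u (g (m) (m)) (m)) (s))  →  (f (u (m) (m)) (s))


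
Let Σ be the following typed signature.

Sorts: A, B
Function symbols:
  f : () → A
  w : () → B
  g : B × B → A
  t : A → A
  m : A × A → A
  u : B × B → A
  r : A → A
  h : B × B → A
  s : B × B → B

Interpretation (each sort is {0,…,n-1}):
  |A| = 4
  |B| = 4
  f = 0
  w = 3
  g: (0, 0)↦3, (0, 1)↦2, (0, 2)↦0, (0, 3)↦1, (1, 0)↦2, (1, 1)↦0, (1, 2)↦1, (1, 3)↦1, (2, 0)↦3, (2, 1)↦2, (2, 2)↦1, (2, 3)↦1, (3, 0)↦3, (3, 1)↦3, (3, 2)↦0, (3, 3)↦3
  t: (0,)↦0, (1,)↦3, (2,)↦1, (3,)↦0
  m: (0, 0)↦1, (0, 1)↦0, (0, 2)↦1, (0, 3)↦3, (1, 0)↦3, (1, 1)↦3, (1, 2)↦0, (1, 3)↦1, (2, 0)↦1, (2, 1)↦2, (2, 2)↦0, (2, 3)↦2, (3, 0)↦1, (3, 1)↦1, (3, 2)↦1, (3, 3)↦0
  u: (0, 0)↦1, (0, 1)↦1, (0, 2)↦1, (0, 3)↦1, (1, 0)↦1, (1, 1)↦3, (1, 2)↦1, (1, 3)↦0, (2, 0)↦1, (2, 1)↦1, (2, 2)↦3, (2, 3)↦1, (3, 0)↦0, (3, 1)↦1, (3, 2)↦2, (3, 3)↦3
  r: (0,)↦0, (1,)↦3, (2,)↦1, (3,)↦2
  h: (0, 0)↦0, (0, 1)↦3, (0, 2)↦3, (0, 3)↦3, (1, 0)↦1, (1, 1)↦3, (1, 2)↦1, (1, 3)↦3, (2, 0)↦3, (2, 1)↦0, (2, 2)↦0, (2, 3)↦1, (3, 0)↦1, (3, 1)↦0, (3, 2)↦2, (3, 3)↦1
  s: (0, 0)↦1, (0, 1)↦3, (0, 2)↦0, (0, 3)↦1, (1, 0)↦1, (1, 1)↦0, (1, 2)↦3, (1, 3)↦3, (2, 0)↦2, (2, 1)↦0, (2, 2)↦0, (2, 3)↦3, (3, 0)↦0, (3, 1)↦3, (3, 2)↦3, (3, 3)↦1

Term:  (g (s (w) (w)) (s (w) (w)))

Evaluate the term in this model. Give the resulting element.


  w = 3
  w = 3
  (s (w) (w)) = s(3, 3) = 1
  w = 3
  w = 3
  (s (w) (w)) = s(3, 3) = 1
  (g (s (w) (w)) (s (w) (w))) = g(1, 1) = 0

value = 0


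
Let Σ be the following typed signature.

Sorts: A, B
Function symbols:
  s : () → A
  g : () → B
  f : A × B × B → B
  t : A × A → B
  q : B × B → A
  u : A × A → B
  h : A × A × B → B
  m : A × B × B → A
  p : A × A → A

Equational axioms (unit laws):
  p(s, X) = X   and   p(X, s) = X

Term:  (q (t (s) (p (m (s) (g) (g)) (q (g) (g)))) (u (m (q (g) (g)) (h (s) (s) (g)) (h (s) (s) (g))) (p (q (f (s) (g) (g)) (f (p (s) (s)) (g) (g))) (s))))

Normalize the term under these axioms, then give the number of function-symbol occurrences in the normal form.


size = 33

1. (q (t (s) (p (m (s) (g) (g)) (q (g) (g)))) (u (m (q (g) (g)) (h (s) (s) (g)) (h (s) (s) (g))) (p (q (f (s) (g) (g)) (f (p (s) (s)) (g) (g))) (s))))  →  (q (t (s) (p (m (s) (g) (g)) (q (g) (g)))) (u (m (q (g) (g)) (h (s) (s) (g)) (h (s) (s) (g))) (q (f (s) (g) (g)) (f (p (s) (s)) (g) (g)))))
2. (q (t (s) (p (m (s) (g) (g)) (q (g) (g)))) (u (m (q (g) (g)) (h (s) (s) (g)) (h (s) (s) (g))) (q (f (s) (g) (g)) (f (p (s) (s)) (g) (g)))))  →  (q (t (s) (p (m (s) (g) (g)) (q (g) (g)))) (u (m (q (g) (g)) (h (s) (s) (g)) (h (s) (s) (g))) (q (f (s) (g) (g)) (f (s) (g) (g)))))
normal form: (q (t (s) (p (m (s) (g) (g)) (q (g) (g)))) (u (m (q (g) (g)) (h (s) (s) (g)) (h (s) (s) (g))) (q (f (s) (g) (g)) (f (s) (g) (g)))))


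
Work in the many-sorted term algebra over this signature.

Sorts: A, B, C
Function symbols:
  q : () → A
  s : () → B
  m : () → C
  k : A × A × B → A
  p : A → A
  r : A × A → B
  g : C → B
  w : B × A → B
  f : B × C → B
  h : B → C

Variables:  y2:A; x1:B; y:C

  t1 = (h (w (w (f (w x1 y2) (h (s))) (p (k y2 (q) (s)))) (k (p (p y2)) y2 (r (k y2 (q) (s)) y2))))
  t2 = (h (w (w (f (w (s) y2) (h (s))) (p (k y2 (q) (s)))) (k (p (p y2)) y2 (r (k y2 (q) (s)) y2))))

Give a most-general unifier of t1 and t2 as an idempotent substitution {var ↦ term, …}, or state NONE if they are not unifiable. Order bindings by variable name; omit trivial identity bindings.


{x1 ↦ (s)}


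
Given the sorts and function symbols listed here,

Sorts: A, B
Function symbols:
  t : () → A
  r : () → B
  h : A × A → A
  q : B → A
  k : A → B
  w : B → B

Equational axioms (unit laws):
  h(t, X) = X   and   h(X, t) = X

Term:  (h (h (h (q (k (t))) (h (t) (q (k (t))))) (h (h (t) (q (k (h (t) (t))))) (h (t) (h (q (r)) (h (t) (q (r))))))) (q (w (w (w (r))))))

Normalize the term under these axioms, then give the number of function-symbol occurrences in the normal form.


size = 23

1. (h (h (h (q (k (t))) (h (t) (q (k (t))))) (h (h (t) (q (k (h (t) (t))))) (h (t) (h (q (r)) (h (t) (q (r))))))) (q (w (w (w (r))))))  →  (h (h (h (q (k (t))) (q (k (t)))) (h (h (t) (q (k (h (t) (t))))) (h (t) (h (q (r)) (h (t) (q (r))))))) (q (w (w (w (r))))))
2. (h (h (h (q (k (t))) (q (k (t)))) (h (h (t) (q (k (h (t) (t))))) (h (t) (h (q (r)) (h (t) (q (r))))))) (q (w (w (w (r))))))  →  (h (h (h (q (k (t))) (q (k (t)))) (h (q (k (h (t) (t)))) (h (t) (h (q (r)) (h (t) (q (r))))))) (q (w (w (w (r))))))
3. (h (h (h (q (k (t))) (q (k (t)))) (h (q (k (h (t) (t)))) (h (t) (h (q (r)) (h (t) (q (r))))))) (q (w (w (w (r))))))  →  (h (h (h (q (k (t))) (q (k (t)))) (h (q (k (t))) (h (t) (h (q (r)) (h (t) (q (r))))))) (q (w (w (w (r))))))
4. (h (h (h (q (k (t))) (q (k (t)))) (h (q (k (t))) (h (t) (h (q (r)) (h (t) (q (r))))))) (q (w (w (w (r))))))  →  (h (h (h (q (k (t))) (q (k (t)))) (h (q (k (t))) (h (q (r)) (h (t) (q (r)))))) (q (w (w (w (r))))))
5. (h (h (h (q (k (t))) (q (k (t)))) (h (q (k (t))) (h (q (r)) (h (t) (q (r)))))) (q (w (w (w (r))))))  →  (h (h (h (q (k (t))) (q (k (t)))) (h (q (k (t))) (h (q (r)) (q (r))))) (q (w (w (w (r))))))
normal form: (h (h (h (q (k (t))) (q (k (t)))) (h (q (k (t))) (h (q (r)) (q (r))))) (q (w (w (w (r))))))


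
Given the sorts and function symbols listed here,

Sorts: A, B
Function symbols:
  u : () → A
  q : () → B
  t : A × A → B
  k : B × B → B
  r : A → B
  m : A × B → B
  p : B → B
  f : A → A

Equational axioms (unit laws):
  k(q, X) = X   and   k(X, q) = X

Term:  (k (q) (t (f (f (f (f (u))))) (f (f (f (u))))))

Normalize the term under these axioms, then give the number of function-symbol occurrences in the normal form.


size = 10

1. (k (q) (t (f (f (f (f (u))))) (f (f (f (u))))))  →  (t (f (f (f (f (u))))) (f (f (f (u)))))
normal form: (t (f (f (f (f (u))))) (f (f (f (u)))))


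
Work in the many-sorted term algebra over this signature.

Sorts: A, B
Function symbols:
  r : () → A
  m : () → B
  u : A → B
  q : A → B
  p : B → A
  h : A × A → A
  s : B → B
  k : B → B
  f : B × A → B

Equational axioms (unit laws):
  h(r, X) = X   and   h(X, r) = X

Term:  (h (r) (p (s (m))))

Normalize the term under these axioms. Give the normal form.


normal form = (p (s (m)))

1. (h (r) (p (s (m))))  →  (p (s (m)))


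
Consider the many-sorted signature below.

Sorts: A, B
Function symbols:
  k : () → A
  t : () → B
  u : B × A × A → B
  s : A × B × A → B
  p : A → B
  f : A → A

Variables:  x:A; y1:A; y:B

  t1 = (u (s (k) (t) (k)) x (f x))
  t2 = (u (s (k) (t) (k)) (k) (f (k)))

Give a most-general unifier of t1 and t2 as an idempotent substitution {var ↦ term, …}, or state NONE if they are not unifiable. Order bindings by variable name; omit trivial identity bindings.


{x ↦ (k)}


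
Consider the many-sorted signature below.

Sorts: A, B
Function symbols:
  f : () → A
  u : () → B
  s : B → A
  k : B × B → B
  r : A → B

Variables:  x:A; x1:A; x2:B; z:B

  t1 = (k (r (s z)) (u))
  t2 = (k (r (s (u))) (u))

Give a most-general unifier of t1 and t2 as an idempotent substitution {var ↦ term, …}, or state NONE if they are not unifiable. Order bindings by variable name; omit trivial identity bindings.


{z ↦ (u)}


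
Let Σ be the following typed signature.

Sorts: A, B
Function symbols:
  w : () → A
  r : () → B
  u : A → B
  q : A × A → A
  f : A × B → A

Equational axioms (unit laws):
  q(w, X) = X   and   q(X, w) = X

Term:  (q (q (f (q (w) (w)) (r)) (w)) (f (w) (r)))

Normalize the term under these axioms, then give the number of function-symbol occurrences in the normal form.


1. (q (q (f (q (w) (w)) (r)) (w)) (f (w) (r)))  →  (q (f (q (w) (w)) (r)) (f (w) (r)))
2. (q (f (q (w) (w)) (r)) (f (w) (r)))  →  (q (f (w) (r)) (f (w) (r)))
normal form: (q (f (w) (r)) (f (w) (r)))

size = 7


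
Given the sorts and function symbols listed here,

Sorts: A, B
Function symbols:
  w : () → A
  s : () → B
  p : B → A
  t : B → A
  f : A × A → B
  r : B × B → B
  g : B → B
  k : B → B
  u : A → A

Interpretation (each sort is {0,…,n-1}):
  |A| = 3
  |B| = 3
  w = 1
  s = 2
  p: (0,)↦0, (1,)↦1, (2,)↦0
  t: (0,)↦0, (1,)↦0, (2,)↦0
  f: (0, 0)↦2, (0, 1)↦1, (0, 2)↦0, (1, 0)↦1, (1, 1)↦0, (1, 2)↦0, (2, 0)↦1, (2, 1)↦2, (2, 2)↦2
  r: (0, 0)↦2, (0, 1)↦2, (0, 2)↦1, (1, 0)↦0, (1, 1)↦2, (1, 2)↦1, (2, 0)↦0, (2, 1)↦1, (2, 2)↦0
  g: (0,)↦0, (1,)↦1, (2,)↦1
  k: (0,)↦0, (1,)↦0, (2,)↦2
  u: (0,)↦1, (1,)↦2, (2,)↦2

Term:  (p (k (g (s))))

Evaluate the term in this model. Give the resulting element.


  s = 2
  (g (s)) = g(2,) = 1
  (k (g (s))) = k(1,) = 0
  (p (k (g (s)))) = p(0,) = 0

value = 0


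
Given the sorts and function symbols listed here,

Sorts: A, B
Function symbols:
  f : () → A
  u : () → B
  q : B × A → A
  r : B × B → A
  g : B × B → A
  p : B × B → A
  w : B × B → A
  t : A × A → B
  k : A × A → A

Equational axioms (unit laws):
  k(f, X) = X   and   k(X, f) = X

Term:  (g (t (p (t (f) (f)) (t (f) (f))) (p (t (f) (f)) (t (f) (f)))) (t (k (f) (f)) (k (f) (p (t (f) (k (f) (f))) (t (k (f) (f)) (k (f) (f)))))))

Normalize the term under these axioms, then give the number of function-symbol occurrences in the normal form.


size = 25

1. (g (t (p (t (f) (f)) (t (f) (f))) (p (t (f) (f)) (t (f) (f)))) (t (k (f) (f)) (k (f) (p (t (f) (k (f) (f))) (t (k (f) (f)) (k (f) (f)))))))  →  (g (t (p (t (f) (f)) (t (f) (f))) (p (t (f) (f)) (t (f) (f)))) (t (f) (k (f) (p (t (f) (k (f) (f))) (t (k (f) (f)) (k (f) (f)))))))
2. (g (t (p (t (f) (f)) (t (f) (f))) (p (t (f) (f)) (t (f) (f)))) (t (f) (k (f) (p (t (f) (k (f) (f))) (t (k (f) (f)) (k (f) (f)))))))  →  (g (t (p (t (f) (f)) (t (f) (f))) (p (t (f) (f)) (t (f) (f)))) (t (f) (p (t (f) (k (f) (f))) (t (k (f) (f)) (k (f) (f))))))
3. (g (t (p (t (f) (f)) (t (f) (f))) (p (t (f) (f)) (t (f) (f)))) (t (f) (p (t (f) (k (f) (f))) (t (k (f) (f)) (k (f) (f))))))  →  (g (t (p (t (f) (f)) (t (f) (f))) (p (t (f) (f)) (t (f) (f)))) (t (f) (p (t (f) (f)) (t (k (f) (f)) (k (f) (f))))))
4. (g (t (p (t (f) (f)) (t (f) (f))) (p (t (f) (f)) (t (f) (f)))) (t (f) (p (t (f) (f)) (t (k (f) (f)) (k (f) (f))))))  →  (g (t (p (t (f) (f)) (t (f) (f))) (p (t (f) (f)) (t (f) (f)))) (t (f) (p (t (f) (f)) (t (f) (k (f) (f))))))
5. (g (t (p (t (f) (f)) (t (f) (f))) (p (t (f) (f)) (t (f) (f)))) (t (f) (p (t (f) (f)) (t (f) (k (f) (f))))))  →  (g (t (p (t (f) (f)) (t (f) (f))) (p (t (f) (f)) (t (f) (f)))) (t (f) (p (t (f) (f)) (t (f) (f)))))
normal form: (g (t (p (t (f) (f)) (t (f) (f))) (p (t (f) (f)) (t (f) (f)))) (t (f) (p (t (f) (f)) (t (f) (f)))))


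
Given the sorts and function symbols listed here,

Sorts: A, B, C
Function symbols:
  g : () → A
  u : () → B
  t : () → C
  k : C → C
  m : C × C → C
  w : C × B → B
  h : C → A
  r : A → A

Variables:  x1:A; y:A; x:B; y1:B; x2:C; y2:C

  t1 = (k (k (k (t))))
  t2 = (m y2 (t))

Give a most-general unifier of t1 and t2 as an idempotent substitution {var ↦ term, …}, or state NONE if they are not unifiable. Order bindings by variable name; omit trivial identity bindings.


head clash or occurs-check failure — not unifiable

NONE (not unifiable)


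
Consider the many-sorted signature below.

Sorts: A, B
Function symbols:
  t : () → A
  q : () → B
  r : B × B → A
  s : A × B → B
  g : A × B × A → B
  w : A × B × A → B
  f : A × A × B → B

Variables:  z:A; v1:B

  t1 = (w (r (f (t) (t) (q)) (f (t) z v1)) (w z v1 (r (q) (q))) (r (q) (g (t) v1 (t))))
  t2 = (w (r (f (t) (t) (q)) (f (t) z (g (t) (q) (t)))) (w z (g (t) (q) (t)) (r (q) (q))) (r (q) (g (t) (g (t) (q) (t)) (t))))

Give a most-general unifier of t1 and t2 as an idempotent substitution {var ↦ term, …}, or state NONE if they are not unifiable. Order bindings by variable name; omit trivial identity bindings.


{v1 ↦ (g (t) (q) (t))}


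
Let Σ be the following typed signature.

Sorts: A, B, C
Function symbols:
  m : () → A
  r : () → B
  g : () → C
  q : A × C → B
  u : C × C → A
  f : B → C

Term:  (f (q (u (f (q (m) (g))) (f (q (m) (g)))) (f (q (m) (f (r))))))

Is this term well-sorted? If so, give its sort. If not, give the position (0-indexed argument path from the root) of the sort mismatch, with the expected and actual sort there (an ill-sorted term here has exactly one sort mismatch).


well-sorted; sort = C

          (m) : A
          (g) : C
        (q (m) (g)) : B
      (f (q (m) (g))) : C
          (m) : A
          (g) : C
        (q (m) (g)) : B
      (f (q (m) (g))) : C
    (u (f (q (m) (g))) (f (q (m) (g)))) : A
        (m) : A
          (r) : B
        (f (r)) : C
      (q (m) (f (r))) : B
    (f (q (m) (f (r)))) : C
  (q (u (f (q (m) (g))) (f (q (m) (g)))) (f (q (m) (f (r))))) : B
(f (q (u (f (q (m) (g))) (f (q (m) (g)))) (f (q (m) (f (r)))))) : C


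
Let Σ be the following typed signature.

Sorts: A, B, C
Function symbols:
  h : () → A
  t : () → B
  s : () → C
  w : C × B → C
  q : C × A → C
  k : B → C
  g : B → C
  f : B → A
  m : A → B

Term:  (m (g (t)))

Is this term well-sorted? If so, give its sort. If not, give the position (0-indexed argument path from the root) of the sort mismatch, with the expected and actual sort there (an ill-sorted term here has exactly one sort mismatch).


    (t) : B
  (g (t)) : C
(m (g (t))) : ✗ arg 0 at [0] has sort C, expected A

ill-sorted at position [0]: expected A, got C


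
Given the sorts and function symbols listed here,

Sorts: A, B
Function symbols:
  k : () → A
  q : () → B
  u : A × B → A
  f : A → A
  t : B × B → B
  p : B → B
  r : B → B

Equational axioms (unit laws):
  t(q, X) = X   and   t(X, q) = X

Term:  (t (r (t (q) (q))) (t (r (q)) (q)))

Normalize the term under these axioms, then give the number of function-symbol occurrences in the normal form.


size = 5

1. (t (r (t (q) (q))) (t (r (q)) (q)))  →  (t (r (q)) (t (r (q)) (q)))
2. (t (r (q)) (t (r (q)) (q)))  →  (t (r (q)) (r (q)))
normal form: (t (r (q)) (r (q)))


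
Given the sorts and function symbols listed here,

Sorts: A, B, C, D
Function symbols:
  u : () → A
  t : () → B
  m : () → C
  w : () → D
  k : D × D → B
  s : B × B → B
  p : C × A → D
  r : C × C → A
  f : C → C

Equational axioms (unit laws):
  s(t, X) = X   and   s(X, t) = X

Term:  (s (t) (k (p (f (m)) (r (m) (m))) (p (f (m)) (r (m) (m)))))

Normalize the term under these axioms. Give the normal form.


1. (s (t) (k (p (f (m)) (r (m) (m))) (p (f (m)) (r (m) (m)))))  →  (k (p (f (m)) (r (m) (m))) (p (f (m)) (r (m) (m))))

normal form = (k (p (f (m)) (r (m) (m))) (p (f (m)) (r (m) (m))))


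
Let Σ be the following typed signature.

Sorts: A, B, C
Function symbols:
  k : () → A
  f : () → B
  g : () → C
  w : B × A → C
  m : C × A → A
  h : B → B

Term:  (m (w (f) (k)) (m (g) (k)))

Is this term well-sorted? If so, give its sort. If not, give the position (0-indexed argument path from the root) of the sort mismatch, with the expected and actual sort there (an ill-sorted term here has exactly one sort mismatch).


    (f) : B
    (k) : A
  (w (f) (k)) : C
    (g) : C
    (k) : A
  (m (g) (k)) : A
(m (w (f) (k)) (m (g) (k))) : A

well-sorted; sort = A


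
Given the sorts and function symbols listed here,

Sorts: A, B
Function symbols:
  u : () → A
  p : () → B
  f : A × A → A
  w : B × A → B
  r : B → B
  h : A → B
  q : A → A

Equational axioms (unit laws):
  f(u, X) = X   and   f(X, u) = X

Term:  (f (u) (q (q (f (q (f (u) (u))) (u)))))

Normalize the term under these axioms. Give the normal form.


normal form = (q (q (q (u))))

1. (f (u) (q (q (f (q (f (u) (u))) (u)))))  →  (q (q (f (q (f (u) (u))) (u))))
2. (q (q (f (q (f (u) (u))) (u))))  →  (q (q (q (f (u) (u)))))
3. (q (q (q (f (u) (u)))))  →  (q (q (q (u))))


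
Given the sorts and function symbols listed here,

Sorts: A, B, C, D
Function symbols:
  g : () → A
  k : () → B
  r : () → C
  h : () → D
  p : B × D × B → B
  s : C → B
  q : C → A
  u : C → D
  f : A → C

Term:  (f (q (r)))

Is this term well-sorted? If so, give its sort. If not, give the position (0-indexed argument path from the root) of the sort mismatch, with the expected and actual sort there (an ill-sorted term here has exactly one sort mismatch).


    (r) : C
  (q (r)) : A
(f (q (r))) : C

well-sorted; sort = C


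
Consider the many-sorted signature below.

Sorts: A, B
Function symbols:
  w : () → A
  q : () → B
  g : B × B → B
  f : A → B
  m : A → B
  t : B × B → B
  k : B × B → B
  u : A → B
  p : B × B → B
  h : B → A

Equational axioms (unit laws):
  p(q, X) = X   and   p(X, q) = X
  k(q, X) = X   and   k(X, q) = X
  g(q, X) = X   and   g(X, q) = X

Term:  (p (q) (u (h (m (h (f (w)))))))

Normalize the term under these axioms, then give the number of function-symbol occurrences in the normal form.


size = 6

1. (p (q) (u (h (m (h (f (w)))))))  →  (u (h (m (h (f (w))))))
normal form: (u (h (m (h (f (w))))))


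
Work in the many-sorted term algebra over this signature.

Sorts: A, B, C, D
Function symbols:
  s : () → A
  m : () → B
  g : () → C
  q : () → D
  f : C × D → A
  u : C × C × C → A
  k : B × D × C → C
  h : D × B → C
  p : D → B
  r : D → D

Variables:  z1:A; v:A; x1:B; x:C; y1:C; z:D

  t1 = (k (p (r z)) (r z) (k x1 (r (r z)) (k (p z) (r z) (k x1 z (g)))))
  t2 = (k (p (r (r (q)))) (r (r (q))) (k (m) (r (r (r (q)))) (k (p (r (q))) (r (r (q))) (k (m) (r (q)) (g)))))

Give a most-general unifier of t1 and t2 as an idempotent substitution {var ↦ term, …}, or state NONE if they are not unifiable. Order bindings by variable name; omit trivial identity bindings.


{x1 ↦ (m), z ↦ (r (q))}


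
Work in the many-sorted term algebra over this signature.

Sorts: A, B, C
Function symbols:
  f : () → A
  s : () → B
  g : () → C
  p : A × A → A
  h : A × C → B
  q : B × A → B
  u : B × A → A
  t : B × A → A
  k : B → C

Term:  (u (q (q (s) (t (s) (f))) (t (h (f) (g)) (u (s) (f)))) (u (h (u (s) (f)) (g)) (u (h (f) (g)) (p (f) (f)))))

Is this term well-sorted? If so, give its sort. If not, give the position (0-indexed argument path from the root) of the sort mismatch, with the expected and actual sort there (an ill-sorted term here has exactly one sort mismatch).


      (s) : B
        (s) : B
        (f) : A
      (t (s) (f)) : A
    (q (s) (t (s) (f))) : B
        (f) : A
        (g) : C
      (h (f) (g)) : B
        (s) : B
        (f) : A
      (u (s) (f)) : A
    (t (h (f) (g)) (u (s) (f))) : A
  (q (q (s) (t (s) (f))) (t (h (f) (g)) (u (s) (f)))) : B
        (s) : B
        (f) : A
      (u (s) (f)) : A
      (g) : C
    (h (u (s) (f)) (g)) : B
        (f) : A
        (g) : C
      (h (f) (g)) : B
        (f) : A
        (f) : A
      (p (f) (f)) : A
    (u (h (f) (g)) (p (f) (f))) : A
  (u (h (u (s) (f)) (g)) (u (h (f) (g)) (p (f) (f)))) : A
(u (q (q (s) (t (s) (f))) (t (h (f) (g)) (u (s) (f)))) (u (h (u (s) (f)) (g)) (u (h (f) (g)) (p (f) (f))))) : A

well-sorted; sort = A


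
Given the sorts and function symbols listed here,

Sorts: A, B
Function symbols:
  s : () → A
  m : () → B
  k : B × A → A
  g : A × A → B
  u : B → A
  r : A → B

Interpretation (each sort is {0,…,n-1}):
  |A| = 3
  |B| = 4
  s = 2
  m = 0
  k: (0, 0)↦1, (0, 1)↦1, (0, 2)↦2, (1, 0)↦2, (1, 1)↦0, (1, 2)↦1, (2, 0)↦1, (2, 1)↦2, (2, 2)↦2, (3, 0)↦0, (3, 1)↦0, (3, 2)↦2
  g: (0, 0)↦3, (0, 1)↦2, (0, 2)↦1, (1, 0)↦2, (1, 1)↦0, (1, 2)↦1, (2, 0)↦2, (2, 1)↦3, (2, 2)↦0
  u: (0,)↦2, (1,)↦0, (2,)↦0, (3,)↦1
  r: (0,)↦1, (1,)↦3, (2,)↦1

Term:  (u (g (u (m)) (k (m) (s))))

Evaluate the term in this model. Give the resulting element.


value = 2

  m = 0
  (u (m)) = u(0,) = 2
  m = 0
  s = 2
  (k (m) (s)) = k(0, 2) = 2
  (g (u (m)) (k (m) (s))) = g(2, 2) = 0
  (u (g (u (m)) (k (m) (s)))) = u(0,) = 2


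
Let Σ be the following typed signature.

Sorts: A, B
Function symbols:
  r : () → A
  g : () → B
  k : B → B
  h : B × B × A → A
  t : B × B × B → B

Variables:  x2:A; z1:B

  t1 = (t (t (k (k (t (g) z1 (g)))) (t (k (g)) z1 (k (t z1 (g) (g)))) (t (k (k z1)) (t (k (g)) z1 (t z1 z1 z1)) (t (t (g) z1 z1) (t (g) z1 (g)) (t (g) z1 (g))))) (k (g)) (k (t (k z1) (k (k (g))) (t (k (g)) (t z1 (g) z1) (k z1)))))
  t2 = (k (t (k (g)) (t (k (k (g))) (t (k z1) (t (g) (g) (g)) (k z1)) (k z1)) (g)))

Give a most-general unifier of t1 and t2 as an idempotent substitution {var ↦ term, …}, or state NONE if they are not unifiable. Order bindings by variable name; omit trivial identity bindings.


head clash or occurs-check failure — not unifiable

NONE (not unifiable)


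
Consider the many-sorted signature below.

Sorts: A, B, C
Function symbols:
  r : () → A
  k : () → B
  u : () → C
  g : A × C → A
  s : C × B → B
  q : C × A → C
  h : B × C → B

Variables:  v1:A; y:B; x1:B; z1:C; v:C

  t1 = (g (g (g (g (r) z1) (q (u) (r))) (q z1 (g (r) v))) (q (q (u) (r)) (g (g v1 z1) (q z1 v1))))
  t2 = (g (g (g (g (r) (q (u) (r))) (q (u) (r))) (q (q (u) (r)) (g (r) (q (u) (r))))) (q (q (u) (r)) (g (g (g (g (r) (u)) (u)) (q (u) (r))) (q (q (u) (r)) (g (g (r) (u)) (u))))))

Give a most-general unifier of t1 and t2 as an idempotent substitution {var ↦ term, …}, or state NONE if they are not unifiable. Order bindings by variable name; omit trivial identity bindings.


{v ↦ (q (u) (r)), v1 ↦ (g (g (r) (u)) (u)), z1 ↦ (q (u) (r))}


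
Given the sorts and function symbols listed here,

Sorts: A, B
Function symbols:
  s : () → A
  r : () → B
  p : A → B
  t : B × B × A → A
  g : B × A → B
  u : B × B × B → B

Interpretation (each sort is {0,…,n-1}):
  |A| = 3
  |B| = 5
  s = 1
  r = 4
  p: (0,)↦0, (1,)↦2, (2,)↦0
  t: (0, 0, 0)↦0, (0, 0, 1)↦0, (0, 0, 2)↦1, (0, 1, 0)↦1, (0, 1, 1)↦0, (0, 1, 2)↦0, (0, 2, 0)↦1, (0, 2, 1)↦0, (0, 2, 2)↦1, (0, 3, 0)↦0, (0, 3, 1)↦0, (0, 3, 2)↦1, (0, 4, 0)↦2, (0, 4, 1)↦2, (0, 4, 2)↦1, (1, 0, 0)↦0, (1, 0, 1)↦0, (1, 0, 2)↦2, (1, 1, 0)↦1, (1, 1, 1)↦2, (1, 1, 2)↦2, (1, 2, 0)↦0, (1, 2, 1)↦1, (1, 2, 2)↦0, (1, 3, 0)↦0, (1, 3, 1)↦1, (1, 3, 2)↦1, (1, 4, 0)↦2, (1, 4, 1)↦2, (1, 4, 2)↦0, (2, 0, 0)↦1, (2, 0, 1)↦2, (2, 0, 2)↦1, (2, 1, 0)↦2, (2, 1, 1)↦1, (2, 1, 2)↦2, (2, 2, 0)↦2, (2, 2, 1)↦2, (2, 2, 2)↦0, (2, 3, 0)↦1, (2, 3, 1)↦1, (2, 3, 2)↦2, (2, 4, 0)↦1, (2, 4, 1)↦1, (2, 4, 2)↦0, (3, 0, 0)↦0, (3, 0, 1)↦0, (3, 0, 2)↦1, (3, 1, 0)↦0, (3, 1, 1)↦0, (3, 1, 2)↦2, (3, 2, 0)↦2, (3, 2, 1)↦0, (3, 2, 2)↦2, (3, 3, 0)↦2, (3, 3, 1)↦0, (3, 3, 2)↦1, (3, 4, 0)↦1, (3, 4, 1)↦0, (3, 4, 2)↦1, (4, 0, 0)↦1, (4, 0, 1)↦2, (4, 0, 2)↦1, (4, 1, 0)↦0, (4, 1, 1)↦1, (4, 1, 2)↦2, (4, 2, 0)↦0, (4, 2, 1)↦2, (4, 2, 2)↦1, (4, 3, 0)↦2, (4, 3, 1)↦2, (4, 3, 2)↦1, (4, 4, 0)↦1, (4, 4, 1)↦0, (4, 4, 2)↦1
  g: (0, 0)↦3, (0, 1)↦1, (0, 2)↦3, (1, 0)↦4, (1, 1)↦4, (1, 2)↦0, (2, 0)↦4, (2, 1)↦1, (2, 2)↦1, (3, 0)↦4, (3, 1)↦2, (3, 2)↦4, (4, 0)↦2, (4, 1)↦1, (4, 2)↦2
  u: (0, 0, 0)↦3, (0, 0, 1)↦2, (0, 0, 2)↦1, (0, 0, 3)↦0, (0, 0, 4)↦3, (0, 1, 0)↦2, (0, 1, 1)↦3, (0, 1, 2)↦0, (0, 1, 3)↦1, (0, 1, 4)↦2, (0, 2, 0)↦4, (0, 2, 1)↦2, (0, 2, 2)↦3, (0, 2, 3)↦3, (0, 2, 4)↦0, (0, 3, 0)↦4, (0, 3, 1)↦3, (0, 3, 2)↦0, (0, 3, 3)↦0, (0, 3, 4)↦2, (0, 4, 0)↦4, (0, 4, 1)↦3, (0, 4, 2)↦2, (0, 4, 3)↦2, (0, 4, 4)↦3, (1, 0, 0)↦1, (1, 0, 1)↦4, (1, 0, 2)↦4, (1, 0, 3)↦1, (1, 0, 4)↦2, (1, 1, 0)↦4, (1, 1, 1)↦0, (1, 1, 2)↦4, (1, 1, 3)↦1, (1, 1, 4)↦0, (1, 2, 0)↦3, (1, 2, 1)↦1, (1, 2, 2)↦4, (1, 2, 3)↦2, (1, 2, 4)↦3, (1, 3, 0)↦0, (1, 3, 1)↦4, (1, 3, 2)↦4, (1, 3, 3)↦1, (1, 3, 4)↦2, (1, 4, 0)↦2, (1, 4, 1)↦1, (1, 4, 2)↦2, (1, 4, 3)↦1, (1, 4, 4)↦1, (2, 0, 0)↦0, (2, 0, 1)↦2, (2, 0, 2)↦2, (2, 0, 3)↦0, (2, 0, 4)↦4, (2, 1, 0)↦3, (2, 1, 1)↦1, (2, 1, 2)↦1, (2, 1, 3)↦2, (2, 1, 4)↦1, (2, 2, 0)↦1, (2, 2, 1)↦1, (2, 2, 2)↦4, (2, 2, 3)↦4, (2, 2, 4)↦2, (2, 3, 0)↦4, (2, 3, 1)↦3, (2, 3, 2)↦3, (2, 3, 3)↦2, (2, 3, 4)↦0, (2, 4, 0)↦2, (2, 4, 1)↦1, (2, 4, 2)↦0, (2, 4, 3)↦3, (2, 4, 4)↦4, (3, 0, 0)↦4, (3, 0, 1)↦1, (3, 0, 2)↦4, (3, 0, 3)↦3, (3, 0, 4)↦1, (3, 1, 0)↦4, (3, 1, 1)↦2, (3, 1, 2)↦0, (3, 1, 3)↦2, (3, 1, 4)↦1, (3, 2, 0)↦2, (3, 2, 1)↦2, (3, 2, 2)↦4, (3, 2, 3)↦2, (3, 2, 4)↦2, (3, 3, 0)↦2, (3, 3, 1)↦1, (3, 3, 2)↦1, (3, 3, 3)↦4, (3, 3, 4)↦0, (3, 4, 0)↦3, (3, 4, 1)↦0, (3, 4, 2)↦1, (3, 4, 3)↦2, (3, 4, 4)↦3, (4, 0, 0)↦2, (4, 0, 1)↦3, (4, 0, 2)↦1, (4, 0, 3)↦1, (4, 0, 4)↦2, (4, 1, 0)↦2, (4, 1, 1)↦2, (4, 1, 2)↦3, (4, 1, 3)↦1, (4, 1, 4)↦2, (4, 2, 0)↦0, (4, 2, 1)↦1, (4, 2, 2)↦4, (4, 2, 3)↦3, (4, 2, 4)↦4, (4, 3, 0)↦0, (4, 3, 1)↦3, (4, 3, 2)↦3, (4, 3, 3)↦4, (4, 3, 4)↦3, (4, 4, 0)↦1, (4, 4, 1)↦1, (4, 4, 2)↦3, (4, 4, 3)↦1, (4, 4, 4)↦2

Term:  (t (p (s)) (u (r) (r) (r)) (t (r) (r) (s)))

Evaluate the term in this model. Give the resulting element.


value = 2

  s = 1
  (p (s)) = p(1,) = 2
  r = 4
  r = 4
  r = 4
  (u (r) (r) (r)) = u(4, 4, 4) = 2
  r = 4
  r = 4
  s = 1
  (t (r) (r) (s)) = t(4, 4, 1) = 0
  (t (p (s)) (u (r) (r) (r)) (t (r) (r) (s))) = t(2, 2, 0) = 2
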